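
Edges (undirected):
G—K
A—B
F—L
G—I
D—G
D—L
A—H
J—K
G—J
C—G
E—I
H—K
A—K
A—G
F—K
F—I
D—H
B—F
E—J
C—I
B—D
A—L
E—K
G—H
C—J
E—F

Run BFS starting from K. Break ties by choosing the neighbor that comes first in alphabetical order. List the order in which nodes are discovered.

Visit K; enqueue A, E, F, G, H, J → queue [A, E, F, G, H, J]
Visit A; enqueue B, L → queue [E, F, G, H, J, B, L]
Visit E; enqueue I → queue [F, G, H, J, B, L, I]
Visit F → queue [G, H, J, B, L, I]
Visit G; enqueue C, D → queue [H, J, B, L, I, C, D]
Visit H → queue [J, B, L, I, C, D]
Visit J → queue [B, L, I, C, D]
Visit B → queue [L, I, C, D]
Visit L → queue [I, C, D]
Visit I → queue [C, D]
Visit C → queue [D]
Visit D → queue []

K -> A -> E -> F -> G -> H -> J -> B -> L -> I -> C -> D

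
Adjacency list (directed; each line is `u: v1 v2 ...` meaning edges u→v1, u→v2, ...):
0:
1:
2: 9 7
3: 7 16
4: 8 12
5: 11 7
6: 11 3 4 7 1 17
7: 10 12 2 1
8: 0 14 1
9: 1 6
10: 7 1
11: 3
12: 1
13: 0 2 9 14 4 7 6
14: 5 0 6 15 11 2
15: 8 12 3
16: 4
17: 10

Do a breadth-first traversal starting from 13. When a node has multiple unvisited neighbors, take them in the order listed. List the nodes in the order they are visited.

Visit 13; enqueue 0, 2, 9, 14, 4, 7, 6 → queue [0, 2, 9, 14, 4, 7, 6]
Visit 0 → queue [2, 9, 14, 4, 7, 6]
Visit 2 → queue [9, 14, 4, 7, 6]
Visit 9; enqueue 1 → queue [14, 4, 7, 6, 1]
Visit 14; enqueue 5, 15, 11 → queue [4, 7, 6, 1, 5, 15, 11]
Visit 4; enqueue 8, 12 → queue [7, 6, 1, 5, 15, 11, 8, 12]
Visit 7; enqueue 10 → queue [6, 1, 5, 15, 11, 8, 12, 10]
Visit 6; enqueue 3, 17 → queue [1, 5, 15, 11, 8, 12, 10, 3, 17]
Visit 1 → queue [5, 15, 11, 8, 12, 10, 3, 17]
Visit 5 → queue [15, 11, 8, 12, 10, 3, 17]
Visit 15 → queue [11, 8, 12, 10, 3, 17]
Visit 11 → queue [8, 12, 10, 3, 17]
Visit 8 → queue [12, 10, 3, 17]
Visit 12 → queue [10, 3, 17]
Visit 10 → queue [3, 17]
Visit 3; enqueue 16 → queue [17, 16]
Visit 17 → queue [16]
Visit 16 → queue []

13 0 2 9 14 4 7 6 1 5 15 11 8 12 10 3 17 16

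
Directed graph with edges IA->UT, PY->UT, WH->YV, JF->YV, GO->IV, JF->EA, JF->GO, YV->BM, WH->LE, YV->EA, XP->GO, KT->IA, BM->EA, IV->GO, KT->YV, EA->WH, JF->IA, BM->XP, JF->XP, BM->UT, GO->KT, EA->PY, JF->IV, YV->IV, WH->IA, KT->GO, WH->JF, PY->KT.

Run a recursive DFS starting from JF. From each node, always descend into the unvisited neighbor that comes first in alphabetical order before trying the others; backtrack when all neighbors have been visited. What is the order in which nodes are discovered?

JF → EA → PY → KT → GO → IV → IA → UT → YV → BM → XP → WH → LE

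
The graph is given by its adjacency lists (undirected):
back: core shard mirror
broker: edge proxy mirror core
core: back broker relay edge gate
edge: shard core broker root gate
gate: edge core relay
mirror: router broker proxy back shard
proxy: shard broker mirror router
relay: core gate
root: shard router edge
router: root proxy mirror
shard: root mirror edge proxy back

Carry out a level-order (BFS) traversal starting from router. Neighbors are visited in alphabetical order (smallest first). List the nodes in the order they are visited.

Visit router; enqueue mirror, proxy, root → queue [mirror, proxy, root]
Visit mirror; enqueue back, broker, shard → queue [proxy, root, back, broker, shard]
Visit proxy → queue [root, back, broker, shard]
Visit root; enqueue edge → queue [back, broker, shard, edge]
Visit back; enqueue core → queue [broker, shard, edge, core]
Visit broker → queue [shard, edge, core]
Visit shard → queue [edge, core]
Visit edge; enqueue gate → queue [core, gate]
Visit core; enqueue relay → queue [gate, relay]
Visit gate → queue [relay]
Visit relay → queue []

router → mirror → proxy → root → back → broker → shard → edge → core → gate → relay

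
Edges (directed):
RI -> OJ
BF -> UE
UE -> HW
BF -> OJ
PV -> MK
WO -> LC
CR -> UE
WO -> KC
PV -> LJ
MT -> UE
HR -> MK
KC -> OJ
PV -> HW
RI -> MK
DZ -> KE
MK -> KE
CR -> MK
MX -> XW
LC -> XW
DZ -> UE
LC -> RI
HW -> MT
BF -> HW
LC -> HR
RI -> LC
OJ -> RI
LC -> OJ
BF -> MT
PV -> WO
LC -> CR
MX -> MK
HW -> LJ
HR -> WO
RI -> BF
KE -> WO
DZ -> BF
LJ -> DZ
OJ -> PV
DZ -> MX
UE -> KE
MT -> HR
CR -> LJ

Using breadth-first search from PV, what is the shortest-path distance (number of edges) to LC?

2

Level 0: PV
Level 1: HW, LJ, MK, WO
Level 2: DZ, KC, KE, LC, MT
Level 3: BF, CR, HR, MX, OJ, RI, UE, XW
LC first appears at level 2.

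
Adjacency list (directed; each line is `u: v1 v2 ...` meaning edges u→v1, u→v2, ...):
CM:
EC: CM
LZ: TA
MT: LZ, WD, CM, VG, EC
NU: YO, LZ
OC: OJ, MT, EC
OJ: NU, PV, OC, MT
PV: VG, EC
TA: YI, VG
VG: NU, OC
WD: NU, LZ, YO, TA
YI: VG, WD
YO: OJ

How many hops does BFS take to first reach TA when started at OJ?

3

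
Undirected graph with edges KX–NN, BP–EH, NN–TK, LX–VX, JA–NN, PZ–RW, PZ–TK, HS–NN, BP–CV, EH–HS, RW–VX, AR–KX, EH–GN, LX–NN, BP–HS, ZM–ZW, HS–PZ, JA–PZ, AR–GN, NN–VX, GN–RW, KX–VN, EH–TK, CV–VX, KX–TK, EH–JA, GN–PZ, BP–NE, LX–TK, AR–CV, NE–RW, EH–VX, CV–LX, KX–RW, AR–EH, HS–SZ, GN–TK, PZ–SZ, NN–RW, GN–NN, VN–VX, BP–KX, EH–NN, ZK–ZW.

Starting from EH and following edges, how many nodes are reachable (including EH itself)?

BFS from EH visits: EH, AR, BP, GN, HS, JA, NN, TK, VX, CV, KX, NE, PZ, RW, SZ, LX, VN
Reachable nodes: 17 of 20 total.

17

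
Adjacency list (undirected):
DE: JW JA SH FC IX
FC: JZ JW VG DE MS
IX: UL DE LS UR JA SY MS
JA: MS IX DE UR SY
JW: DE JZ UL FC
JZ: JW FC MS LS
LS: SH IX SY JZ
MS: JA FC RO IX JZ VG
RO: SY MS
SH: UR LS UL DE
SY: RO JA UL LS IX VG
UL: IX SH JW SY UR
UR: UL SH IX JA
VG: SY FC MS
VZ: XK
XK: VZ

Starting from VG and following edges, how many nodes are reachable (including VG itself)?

14

BFS from VG visits: VG, FC, MS, SY, DE, JW, JZ, IX, JA, RO, LS, UL, SH, UR
Reachable nodes: 14 of 16 total.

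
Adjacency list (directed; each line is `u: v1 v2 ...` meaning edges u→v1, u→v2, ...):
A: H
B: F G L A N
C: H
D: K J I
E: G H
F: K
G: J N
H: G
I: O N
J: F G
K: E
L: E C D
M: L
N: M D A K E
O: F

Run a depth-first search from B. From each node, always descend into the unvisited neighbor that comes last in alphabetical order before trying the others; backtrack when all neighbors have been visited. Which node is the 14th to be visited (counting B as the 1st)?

Visit B
B → N
N → M
M → L
L → E
E → H
H → G
G → J
J → F
F → K
L → D
D → I
I → O
L → C
N → A

Visit order: B, N, M, L, E, H, G, J, F, K, D, I, O, C, A

C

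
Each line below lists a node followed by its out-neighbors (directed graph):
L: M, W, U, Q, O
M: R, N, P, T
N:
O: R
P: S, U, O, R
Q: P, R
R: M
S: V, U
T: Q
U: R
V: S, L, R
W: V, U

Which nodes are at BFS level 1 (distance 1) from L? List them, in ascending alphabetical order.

Level 0: L
Level 1: M, O, Q, U, W
Level 2: N, P, R, T, V
Level 3: S

M, O, Q, U, W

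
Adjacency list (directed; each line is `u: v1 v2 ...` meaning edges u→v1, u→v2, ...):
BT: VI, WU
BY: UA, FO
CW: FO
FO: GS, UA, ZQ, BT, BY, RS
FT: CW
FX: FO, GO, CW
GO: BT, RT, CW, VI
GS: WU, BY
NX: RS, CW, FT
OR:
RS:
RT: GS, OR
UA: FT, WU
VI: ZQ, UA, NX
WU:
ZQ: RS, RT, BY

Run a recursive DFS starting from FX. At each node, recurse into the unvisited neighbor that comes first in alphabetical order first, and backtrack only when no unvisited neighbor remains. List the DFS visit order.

FX → CW → FO → BT → VI → NX → FT → RS → UA → WU → ZQ → BY → RT → GS → OR → GO

Visit FX
FX → CW
CW → FO
FO → BT
BT → VI
VI → NX
NX → FT
NX → RS
VI → UA
UA → WU
VI → ZQ
ZQ → BY
ZQ → RT
RT → GS
RT → OR
FX → GO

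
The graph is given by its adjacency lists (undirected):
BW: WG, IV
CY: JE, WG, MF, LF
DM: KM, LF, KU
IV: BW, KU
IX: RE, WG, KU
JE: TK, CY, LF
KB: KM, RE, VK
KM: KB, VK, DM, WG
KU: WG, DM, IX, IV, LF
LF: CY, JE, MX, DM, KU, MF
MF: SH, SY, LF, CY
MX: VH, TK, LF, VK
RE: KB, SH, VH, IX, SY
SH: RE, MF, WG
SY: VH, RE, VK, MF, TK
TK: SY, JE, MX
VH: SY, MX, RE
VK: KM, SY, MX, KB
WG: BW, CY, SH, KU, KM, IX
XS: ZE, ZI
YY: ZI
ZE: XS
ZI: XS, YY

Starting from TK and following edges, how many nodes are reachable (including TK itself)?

BFS from TK visits: TK, JE, MX, SY, CY, LF, VH, VK, MF, RE, WG, DM, KU, KB, KM, SH, IX, BW, IV
Reachable nodes: 19 of 23 total.

19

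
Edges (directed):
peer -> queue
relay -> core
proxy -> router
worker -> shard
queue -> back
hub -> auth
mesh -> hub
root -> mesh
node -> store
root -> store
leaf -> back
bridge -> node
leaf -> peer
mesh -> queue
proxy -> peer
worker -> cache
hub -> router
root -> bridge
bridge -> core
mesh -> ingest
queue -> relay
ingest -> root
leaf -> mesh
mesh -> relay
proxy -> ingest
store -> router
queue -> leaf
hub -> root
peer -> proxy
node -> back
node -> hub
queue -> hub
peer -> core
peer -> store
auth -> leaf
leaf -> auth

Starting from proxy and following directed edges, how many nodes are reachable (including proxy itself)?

16

BFS from proxy visits: proxy, router, peer, ingest, store, queue, core, root, relay, leaf, hub, back, mesh, bridge, auth, node
Reachable nodes: 16 of 19 total.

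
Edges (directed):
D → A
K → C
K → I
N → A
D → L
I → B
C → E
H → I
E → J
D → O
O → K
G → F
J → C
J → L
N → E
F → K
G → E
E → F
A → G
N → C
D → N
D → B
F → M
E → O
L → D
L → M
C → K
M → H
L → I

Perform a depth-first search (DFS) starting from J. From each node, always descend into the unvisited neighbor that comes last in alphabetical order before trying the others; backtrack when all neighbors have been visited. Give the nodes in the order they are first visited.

J -> L -> M -> H -> I -> B -> D -> O -> K -> C -> E -> F -> N -> A -> G

Visit J
J → L
L → M
M → H
H → I
I → B
L → D
D → O
O → K
K → C
C → E
E → F
D → N
N → A
A → G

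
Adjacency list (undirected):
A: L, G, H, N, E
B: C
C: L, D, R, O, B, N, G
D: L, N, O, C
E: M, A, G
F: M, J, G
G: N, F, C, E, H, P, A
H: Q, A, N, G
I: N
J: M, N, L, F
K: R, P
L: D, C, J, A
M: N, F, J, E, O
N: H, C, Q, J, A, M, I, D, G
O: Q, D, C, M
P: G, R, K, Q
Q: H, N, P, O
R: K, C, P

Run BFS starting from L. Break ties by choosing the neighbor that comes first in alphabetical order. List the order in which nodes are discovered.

L -> A -> C -> D -> J -> E -> G -> H -> N -> B -> O -> R -> F -> M -> P -> Q -> I -> K

Visit L; enqueue A, C, D, J → queue [A, C, D, J]
Visit A; enqueue E, G, H, N → queue [C, D, J, E, G, H, N]
Visit C; enqueue B, O, R → queue [D, J, E, G, H, N, B, O, R]
Visit D → queue [J, E, G, H, N, B, O, R]
Visit J; enqueue F, M → queue [E, G, H, N, B, O, R, F, M]
Visit E → queue [G, H, N, B, O, R, F, M]
Visit G; enqueue P → queue [H, N, B, O, R, F, M, P]
Visit H; enqueue Q → queue [N, B, O, R, F, M, P, Q]
Visit N; enqueue I → queue [B, O, R, F, M, P, Q, I]
Visit B → queue [O, R, F, M, P, Q, I]
Visit O → queue [R, F, M, P, Q, I]
Visit R; enqueue K → queue [F, M, P, Q, I, K]
Visit F → queue [M, P, Q, I, K]
Visit M → queue [P, Q, I, K]
Visit P → queue [Q, I, K]
Visit Q → queue [I, K]
Visit I → queue [K]
Visit K → queue []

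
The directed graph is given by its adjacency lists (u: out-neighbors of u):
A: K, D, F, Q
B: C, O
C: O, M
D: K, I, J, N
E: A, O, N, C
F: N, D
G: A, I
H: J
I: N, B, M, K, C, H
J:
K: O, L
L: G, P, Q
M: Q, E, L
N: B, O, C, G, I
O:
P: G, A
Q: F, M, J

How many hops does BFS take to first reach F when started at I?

Level 0: I
Level 1: B, C, H, K, M, N
Level 2: E, G, J, L, O, Q
Level 3: A, F, P
Level 4: D
F first appears at level 3.

3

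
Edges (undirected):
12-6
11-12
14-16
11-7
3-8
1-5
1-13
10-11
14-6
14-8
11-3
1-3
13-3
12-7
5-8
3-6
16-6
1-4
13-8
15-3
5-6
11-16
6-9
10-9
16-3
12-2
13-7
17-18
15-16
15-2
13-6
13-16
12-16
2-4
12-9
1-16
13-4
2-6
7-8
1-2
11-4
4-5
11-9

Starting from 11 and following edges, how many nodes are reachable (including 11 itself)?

BFS from 11 visits: 11, 16, 12, 10, 9, 7, 4, 3, 15, 14, 13, 6, 1, 2, 8, 5
Reachable nodes: 16 of 18 total.

16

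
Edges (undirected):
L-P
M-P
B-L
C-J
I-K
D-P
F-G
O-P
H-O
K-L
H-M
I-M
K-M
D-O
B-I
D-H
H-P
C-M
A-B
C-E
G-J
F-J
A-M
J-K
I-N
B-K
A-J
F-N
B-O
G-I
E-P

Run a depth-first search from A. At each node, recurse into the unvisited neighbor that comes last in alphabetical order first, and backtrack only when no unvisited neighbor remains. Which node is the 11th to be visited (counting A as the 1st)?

G

Visit A
A → M
M → P
P → O
O → H
H → D
O → B
B → L
L → K
K → J
J → G
G → I
I → N
N → F
J → C
C → E

Visit order: A, M, P, O, H, D, B, L, K, J, G, I, N, F, C, E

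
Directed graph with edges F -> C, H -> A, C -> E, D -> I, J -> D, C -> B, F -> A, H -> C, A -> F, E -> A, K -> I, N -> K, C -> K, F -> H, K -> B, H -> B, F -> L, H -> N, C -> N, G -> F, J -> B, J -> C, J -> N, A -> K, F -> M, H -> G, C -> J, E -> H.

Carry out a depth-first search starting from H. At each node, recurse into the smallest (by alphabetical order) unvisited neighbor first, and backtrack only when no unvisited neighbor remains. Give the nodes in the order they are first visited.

H → A → F → C → B → E → J → D → I → N → K → L → M → G

Visit H
H → A
A → F
F → C
C → B
C → E
C → J
J → D
D → I
J → N
N → K
F → L
F → M
H → G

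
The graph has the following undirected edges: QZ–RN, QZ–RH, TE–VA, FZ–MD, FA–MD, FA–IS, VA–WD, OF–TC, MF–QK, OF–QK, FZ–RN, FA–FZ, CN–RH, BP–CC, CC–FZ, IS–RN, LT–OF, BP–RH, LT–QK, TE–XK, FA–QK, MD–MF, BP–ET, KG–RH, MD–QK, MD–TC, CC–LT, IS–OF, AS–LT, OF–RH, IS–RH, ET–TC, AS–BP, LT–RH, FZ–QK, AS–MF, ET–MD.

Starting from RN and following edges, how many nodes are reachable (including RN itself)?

18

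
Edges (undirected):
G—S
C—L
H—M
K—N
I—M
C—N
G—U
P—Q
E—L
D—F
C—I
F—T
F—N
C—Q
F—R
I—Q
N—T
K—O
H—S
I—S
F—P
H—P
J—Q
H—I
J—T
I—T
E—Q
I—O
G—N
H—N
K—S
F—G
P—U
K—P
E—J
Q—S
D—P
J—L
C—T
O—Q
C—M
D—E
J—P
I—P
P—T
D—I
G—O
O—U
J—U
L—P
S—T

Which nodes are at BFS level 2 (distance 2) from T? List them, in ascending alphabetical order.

Level 0: T
Level 1: C, F, I, J, N, P, S
Level 2: D, E, G, H, K, L, M, O, Q, R, U

D, E, G, H, K, L, M, O, Q, R, U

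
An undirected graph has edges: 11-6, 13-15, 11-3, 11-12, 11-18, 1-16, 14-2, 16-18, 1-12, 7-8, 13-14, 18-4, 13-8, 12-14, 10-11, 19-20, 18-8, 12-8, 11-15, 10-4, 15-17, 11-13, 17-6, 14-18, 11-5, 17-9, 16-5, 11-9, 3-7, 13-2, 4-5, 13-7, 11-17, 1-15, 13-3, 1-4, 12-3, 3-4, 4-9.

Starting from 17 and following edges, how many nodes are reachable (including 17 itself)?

BFS from 17 visits: 17, 15, 11, 9, 6, 13, 1, 18, 12, 10, 5, 3, 4, 14, 8, 7, 2, 16
Reachable nodes: 18 of 20 total.

18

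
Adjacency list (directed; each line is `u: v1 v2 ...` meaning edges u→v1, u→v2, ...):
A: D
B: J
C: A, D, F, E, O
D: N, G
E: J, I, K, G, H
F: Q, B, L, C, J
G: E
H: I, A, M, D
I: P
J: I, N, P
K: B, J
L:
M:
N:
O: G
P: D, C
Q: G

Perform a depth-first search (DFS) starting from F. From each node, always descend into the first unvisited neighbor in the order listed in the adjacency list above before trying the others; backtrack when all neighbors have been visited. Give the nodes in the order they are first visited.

Visit F
F → Q
Q → G
G → E
E → J
J → I
I → P
P → D
D → N
P → C
C → A
C → O
E → K
K → B
E → H
H → M
F → L

F, Q, G, E, J, I, P, D, N, C, A, O, K, B, H, M, L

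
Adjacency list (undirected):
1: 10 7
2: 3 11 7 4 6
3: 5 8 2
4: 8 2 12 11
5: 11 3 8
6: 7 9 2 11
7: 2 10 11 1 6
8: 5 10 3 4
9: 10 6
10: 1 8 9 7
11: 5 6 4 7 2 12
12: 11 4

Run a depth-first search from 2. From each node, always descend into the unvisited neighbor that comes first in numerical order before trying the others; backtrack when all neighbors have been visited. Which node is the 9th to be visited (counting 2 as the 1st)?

Visit 2
2 → 3
3 → 5
5 → 8
8 → 4
4 → 11
11 → 6
6 → 7
7 → 1
1 → 10
10 → 9
11 → 12

Visit order: 2, 3, 5, 8, 4, 11, 6, 7, 1, 10, 9, 12

1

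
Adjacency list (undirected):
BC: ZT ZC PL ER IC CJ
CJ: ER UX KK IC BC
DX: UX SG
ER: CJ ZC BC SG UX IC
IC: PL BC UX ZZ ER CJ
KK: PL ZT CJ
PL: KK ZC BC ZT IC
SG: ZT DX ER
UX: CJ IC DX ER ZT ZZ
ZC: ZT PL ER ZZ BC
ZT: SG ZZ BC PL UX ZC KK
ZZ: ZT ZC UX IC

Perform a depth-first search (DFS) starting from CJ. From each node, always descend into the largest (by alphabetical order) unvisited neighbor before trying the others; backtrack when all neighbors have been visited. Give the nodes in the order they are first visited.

Visit CJ
CJ → UX
UX → ZZ
ZZ → ZT
ZT → ZC
ZC → PL
PL → KK
PL → IC
IC → ER
ER → SG
SG → DX
ER → BC

CJ → UX → ZZ → ZT → ZC → PL → KK → IC → ER → SG → DX → BC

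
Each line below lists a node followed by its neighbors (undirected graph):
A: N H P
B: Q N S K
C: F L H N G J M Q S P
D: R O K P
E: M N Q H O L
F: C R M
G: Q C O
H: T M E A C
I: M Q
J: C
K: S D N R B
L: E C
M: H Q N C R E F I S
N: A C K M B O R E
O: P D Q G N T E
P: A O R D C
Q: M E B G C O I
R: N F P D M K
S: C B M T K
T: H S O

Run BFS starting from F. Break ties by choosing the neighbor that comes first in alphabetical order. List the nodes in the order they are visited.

F, C, M, R, G, H, J, L, N, P, Q, S, E, I, D, K, O, A, T, B

Visit F; enqueue C, M, R → queue [C, M, R]
Visit C; enqueue G, H, J, L, N, P, Q, S → queue [M, R, G, H, J, L, N, P, Q, S]
Visit M; enqueue E, I → queue [R, G, H, J, L, N, P, Q, S, E, I]
Visit R; enqueue D, K → queue [G, H, J, L, N, P, Q, S, E, I, D, K]
Visit G; enqueue O → queue [H, J, L, N, P, Q, S, E, I, D, K, O]
Visit H; enqueue A, T → queue [J, L, N, P, Q, S, E, I, D, K, O, A, T]
Visit J → queue [L, N, P, Q, S, E, I, D, K, O, A, T]
Visit L → queue [N, P, Q, S, E, I, D, K, O, A, T]
Visit N; enqueue B → queue [P, Q, S, E, I, D, K, O, A, T, B]
Visit P → queue [Q, S, E, I, D, K, O, A, T, B]
Visit Q → queue [S, E, I, D, K, O, A, T, B]
Visit S → queue [E, I, D, K, O, A, T, B]
Visit E → queue [I, D, K, O, A, T, B]
Visit I → queue [D, K, O, A, T, B]
Visit D → queue [K, O, A, T, B]
Visit K → queue [O, A, T, B]
Visit O → queue [A, T, B]
Visit A → queue [T, B]
Visit T → queue [B]
Visit B → queue []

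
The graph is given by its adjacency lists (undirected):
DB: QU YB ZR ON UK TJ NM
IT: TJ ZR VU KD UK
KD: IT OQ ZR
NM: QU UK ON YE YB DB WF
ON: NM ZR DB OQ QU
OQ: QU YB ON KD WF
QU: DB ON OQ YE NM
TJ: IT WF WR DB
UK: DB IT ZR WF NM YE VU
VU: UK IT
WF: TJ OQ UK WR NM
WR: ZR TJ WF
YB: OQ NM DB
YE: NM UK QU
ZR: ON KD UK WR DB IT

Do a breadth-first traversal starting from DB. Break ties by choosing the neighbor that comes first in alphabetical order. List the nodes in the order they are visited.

DB -> NM -> ON -> QU -> TJ -> UK -> YB -> ZR -> WF -> YE -> OQ -> IT -> WR -> VU -> KD

Visit DB; enqueue NM, ON, QU, TJ, UK, YB, ZR → queue [NM, ON, QU, TJ, UK, YB, ZR]
Visit NM; enqueue WF, YE → queue [ON, QU, TJ, UK, YB, ZR, WF, YE]
Visit ON; enqueue OQ → queue [QU, TJ, UK, YB, ZR, WF, YE, OQ]
Visit QU → queue [TJ, UK, YB, ZR, WF, YE, OQ]
Visit TJ; enqueue IT, WR → queue [UK, YB, ZR, WF, YE, OQ, IT, WR]
Visit UK; enqueue VU → queue [YB, ZR, WF, YE, OQ, IT, WR, VU]
Visit YB → queue [ZR, WF, YE, OQ, IT, WR, VU]
Visit ZR; enqueue KD → queue [WF, YE, OQ, IT, WR, VU, KD]
Visit WF → queue [YE, OQ, IT, WR, VU, KD]
Visit YE → queue [OQ, IT, WR, VU, KD]
Visit OQ → queue [IT, WR, VU, KD]
Visit IT → queue [WR, VU, KD]
Visit WR → queue [VU, KD]
Visit VU → queue [KD]
Visit KD → queue []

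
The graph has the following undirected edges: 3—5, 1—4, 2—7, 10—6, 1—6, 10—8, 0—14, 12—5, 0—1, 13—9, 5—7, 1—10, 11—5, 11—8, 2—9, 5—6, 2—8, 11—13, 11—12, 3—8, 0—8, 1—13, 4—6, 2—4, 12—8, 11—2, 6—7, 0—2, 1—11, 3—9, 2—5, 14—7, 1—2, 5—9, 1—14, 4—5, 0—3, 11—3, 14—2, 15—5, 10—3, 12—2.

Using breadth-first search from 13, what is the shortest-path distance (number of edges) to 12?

Level 0: 13
Level 1: 1, 9, 11
Level 2: 0, 2, 3, 4, 5, 6, 8, 10, 12, 14
Level 3: 7, 15
12 first appears at level 2.

2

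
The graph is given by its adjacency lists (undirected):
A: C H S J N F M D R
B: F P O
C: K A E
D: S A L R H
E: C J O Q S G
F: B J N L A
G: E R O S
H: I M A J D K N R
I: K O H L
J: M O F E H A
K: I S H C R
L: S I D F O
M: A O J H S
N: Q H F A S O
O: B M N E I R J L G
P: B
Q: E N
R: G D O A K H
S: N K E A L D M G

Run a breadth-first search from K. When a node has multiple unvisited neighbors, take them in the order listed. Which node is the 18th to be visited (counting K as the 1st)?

Q

Visit K; enqueue I, S, H, C, R → queue [I, S, H, C, R]
Visit I; enqueue O, L → queue [S, H, C, R, O, L]
Visit S; enqueue N, E, A, D, M, G → queue [H, C, R, O, L, N, E, A, D, M, G]
Visit H; enqueue J → queue [C, R, O, L, N, E, A, D, M, G, J]
Visit C → queue [R, O, L, N, E, A, D, M, G, J]
Visit R → queue [O, L, N, E, A, D, M, G, J]
Visit O; enqueue B → queue [L, N, E, A, D, M, G, J, B]
Visit L; enqueue F → queue [N, E, A, D, M, G, J, B, F]
Visit N; enqueue Q → queue [E, A, D, M, G, J, B, F, Q]
Visit E → queue [A, D, M, G, J, B, F, Q]
Visit A → queue [D, M, G, J, B, F, Q]
Visit D → queue [M, G, J, B, F, Q]
Visit M → queue [G, J, B, F, Q]
Visit G → queue [J, B, F, Q]
Visit J → queue [B, F, Q]
Visit B; enqueue P → queue [F, Q, P]
Visit F → queue [Q, P]
Visit Q → queue [P]
Visit P → queue []

Visit order: K, I, S, H, C, R, O, L, N, E, A, D, M, G, J, B, F, Q, P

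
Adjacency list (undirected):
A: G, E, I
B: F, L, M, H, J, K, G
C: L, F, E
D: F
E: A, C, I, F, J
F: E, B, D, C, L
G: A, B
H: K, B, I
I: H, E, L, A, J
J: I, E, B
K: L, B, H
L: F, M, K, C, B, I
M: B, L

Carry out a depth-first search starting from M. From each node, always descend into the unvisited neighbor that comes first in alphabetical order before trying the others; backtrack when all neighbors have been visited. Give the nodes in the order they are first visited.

Visit M
M → B
B → F
F → C
C → E
E → A
A → G
A → I
I → H
H → K
K → L
I → J
F → D

M, B, F, C, E, A, G, I, H, K, L, J, D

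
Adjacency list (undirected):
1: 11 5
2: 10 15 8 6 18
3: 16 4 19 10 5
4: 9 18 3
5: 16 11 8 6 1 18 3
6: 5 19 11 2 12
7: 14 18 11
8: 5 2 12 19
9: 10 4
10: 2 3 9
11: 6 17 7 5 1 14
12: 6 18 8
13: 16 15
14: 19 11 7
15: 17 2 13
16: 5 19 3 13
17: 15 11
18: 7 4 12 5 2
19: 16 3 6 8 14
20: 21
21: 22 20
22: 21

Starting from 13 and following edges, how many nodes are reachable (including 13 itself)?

19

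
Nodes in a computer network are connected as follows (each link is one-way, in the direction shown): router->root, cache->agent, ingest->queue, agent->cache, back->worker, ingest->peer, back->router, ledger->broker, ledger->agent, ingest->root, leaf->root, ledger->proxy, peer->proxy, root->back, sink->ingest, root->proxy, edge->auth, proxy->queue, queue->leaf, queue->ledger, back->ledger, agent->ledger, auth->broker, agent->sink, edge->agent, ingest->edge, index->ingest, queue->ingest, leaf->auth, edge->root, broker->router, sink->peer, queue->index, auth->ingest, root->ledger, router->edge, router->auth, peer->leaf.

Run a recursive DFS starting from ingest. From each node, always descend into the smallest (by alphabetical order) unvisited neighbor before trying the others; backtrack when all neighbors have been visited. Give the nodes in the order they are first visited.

Visit ingest
ingest → edge
edge → agent
agent → cache
agent → ledger
ledger → broker
broker → router
router → auth
router → root
root → back
back → worker
root → proxy
proxy → queue
queue → index
queue → leaf
agent → sink
sink → peer

ingest edge agent cache ledger broker router auth root back worker proxy queue index leaf sink peer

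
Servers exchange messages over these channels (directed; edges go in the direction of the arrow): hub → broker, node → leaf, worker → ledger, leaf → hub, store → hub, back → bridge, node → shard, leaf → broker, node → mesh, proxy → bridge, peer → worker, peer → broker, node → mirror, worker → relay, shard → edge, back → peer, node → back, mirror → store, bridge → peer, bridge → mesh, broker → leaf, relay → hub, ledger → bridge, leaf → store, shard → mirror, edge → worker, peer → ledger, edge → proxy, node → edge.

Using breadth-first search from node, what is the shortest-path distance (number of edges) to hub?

Level 0: node
Level 1: back, edge, leaf, mesh, mirror, shard
Level 2: bridge, broker, hub, peer, proxy, store, worker
Level 3: ledger, relay
hub first appears at level 2.

2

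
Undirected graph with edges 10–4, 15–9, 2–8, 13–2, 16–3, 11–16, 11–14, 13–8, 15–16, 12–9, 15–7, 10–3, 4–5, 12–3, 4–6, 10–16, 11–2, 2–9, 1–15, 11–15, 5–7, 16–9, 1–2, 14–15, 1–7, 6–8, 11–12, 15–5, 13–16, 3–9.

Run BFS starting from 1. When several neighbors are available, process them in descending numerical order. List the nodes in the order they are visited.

1, 15, 7, 2, 16, 14, 11, 9, 5, 13, 8, 10, 3, 12, 4, 6

Visit 1; enqueue 15, 7, 2 → queue [15, 7, 2]
Visit 15; enqueue 16, 14, 11, 9, 5 → queue [7, 2, 16, 14, 11, 9, 5]
Visit 7 → queue [2, 16, 14, 11, 9, 5]
Visit 2; enqueue 13, 8 → queue [16, 14, 11, 9, 5, 13, 8]
Visit 16; enqueue 10, 3 → queue [14, 11, 9, 5, 13, 8, 10, 3]
Visit 14 → queue [11, 9, 5, 13, 8, 10, 3]
Visit 11; enqueue 12 → queue [9, 5, 13, 8, 10, 3, 12]
Visit 9 → queue [5, 13, 8, 10, 3, 12]
Visit 5; enqueue 4 → queue [13, 8, 10, 3, 12, 4]
Visit 13 → queue [8, 10, 3, 12, 4]
Visit 8; enqueue 6 → queue [10, 3, 12, 4, 6]
Visit 10 → queue [3, 12, 4, 6]
Visit 3 → queue [12, 4, 6]
Visit 12 → queue [4, 6]
Visit 4 → queue [6]
Visit 6 → queue []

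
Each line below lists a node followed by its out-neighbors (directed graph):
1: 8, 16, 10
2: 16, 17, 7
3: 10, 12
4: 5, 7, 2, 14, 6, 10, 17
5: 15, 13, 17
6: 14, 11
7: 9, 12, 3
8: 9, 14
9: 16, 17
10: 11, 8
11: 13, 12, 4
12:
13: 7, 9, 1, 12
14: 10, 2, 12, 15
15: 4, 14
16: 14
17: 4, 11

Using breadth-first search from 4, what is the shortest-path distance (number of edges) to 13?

2

Level 0: 4
Level 1: 2, 5, 6, 7, 10, 14, 17
Level 2: 3, 8, 9, 11, 12, 13, 15, 16
Level 3: 1
13 first appears at level 2.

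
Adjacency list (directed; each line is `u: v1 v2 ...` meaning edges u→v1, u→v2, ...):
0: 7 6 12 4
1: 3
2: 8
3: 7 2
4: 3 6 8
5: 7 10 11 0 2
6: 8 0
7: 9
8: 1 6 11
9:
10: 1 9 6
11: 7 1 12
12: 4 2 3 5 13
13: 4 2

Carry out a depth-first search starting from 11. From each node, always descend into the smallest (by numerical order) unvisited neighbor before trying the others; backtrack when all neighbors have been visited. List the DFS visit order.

Visit 11
11 → 1
1 → 3
3 → 2
2 → 8
8 → 6
6 → 0
0 → 4
0 → 7
7 → 9
0 → 12
12 → 5
5 → 10
12 → 13

11 -> 1 -> 3 -> 2 -> 8 -> 6 -> 0 -> 4 -> 7 -> 9 -> 12 -> 5 -> 10 -> 13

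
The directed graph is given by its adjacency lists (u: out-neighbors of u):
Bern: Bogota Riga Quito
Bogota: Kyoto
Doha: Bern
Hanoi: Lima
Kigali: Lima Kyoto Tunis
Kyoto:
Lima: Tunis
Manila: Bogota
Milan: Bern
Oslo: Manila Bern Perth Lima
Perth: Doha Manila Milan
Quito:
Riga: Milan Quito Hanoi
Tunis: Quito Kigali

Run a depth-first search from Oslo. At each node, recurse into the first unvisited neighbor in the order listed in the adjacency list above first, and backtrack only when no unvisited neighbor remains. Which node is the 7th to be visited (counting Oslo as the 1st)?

Visit Oslo
Oslo → Manila
Manila → Bogota
Bogota → Kyoto
Oslo → Bern
Bern → Riga
Riga → Milan
Riga → Quito
Riga → Hanoi
Hanoi → Lima
Lima → Tunis
Tunis → Kigali
Oslo → Perth
Perth → Doha

Visit order: Oslo, Manila, Bogota, Kyoto, Bern, Riga, Milan, Quito, Hanoi, Lima, Tunis, Kigali, Perth, Doha

Milan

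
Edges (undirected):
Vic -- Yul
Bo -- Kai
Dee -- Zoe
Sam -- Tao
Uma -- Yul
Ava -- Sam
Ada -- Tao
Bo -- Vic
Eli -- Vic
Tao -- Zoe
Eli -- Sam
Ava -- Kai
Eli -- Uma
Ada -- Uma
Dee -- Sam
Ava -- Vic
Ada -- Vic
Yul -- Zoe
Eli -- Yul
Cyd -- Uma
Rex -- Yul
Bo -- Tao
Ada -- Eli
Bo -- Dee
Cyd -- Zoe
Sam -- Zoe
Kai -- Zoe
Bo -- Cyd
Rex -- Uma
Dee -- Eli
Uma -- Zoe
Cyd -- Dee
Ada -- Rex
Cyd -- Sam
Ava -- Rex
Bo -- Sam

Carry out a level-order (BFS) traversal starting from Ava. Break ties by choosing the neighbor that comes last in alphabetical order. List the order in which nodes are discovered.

Ava Vic Sam Rex Kai Yul Eli Bo Ada Zoe Tao Dee Cyd Uma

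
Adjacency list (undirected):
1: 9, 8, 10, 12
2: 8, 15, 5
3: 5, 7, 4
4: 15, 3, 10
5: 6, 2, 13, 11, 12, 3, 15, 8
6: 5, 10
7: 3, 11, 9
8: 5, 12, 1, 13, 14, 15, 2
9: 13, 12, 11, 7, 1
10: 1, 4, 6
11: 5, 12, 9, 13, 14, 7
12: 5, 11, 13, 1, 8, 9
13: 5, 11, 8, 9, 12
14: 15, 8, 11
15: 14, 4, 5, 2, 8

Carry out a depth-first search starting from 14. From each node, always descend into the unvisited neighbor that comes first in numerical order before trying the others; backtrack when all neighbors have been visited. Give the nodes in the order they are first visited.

14, 8, 1, 9, 7, 3, 4, 10, 6, 5, 2, 15, 11, 12, 13

Visit 14
14 → 8
8 → 1
1 → 9
9 → 7
7 → 3
3 → 4
4 → 10
10 → 6
6 → 5
5 → 2
2 → 15
5 → 11
11 → 12
12 → 13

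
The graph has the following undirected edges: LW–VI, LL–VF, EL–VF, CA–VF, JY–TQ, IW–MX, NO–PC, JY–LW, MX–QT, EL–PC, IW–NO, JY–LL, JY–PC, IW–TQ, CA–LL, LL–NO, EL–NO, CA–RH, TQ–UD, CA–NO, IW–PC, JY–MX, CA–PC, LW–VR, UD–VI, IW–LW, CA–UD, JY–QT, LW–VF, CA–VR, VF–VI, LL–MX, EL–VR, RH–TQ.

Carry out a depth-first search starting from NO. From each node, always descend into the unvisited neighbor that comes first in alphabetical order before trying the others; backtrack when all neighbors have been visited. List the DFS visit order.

NO, CA, LL, JY, LW, IW, MX, QT, PC, EL, VF, VI, UD, TQ, RH, VR

Visit NO
NO → CA
CA → LL
LL → JY
JY → LW
LW → IW
IW → MX
MX → QT
IW → PC
PC → EL
EL → VF
VF → VI
VI → UD
UD → TQ
TQ → RH
EL → VR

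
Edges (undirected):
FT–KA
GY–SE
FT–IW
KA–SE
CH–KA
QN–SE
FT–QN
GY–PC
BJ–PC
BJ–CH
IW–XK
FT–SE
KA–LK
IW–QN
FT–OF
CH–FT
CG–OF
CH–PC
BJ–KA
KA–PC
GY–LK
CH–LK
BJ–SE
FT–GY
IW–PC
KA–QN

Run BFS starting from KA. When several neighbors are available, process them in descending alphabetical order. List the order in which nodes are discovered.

KA, SE, QN, PC, LK, FT, CH, BJ, GY, IW, OF, XK, CG

Visit KA; enqueue SE, QN, PC, LK, FT, CH, BJ → queue [SE, QN, PC, LK, FT, CH, BJ]
Visit SE; enqueue GY → queue [QN, PC, LK, FT, CH, BJ, GY]
Visit QN; enqueue IW → queue [PC, LK, FT, CH, BJ, GY, IW]
Visit PC → queue [LK, FT, CH, BJ, GY, IW]
Visit LK → queue [FT, CH, BJ, GY, IW]
Visit FT; enqueue OF → queue [CH, BJ, GY, IW, OF]
Visit CH → queue [BJ, GY, IW, OF]
Visit BJ → queue [GY, IW, OF]
Visit GY → queue [IW, OF]
Visit IW; enqueue XK → queue [OF, XK]
Visit OF; enqueue CG → queue [XK, CG]
Visit XK → queue [CG]
Visit CG → queue []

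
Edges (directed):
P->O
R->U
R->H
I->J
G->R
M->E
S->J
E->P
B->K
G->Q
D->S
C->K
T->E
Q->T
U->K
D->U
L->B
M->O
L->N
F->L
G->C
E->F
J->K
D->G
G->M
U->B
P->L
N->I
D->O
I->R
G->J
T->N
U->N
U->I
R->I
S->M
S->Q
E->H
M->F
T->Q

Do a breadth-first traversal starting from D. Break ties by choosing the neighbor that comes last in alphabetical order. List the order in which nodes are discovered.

D U S O G N K I B Q M J R C T F E H L P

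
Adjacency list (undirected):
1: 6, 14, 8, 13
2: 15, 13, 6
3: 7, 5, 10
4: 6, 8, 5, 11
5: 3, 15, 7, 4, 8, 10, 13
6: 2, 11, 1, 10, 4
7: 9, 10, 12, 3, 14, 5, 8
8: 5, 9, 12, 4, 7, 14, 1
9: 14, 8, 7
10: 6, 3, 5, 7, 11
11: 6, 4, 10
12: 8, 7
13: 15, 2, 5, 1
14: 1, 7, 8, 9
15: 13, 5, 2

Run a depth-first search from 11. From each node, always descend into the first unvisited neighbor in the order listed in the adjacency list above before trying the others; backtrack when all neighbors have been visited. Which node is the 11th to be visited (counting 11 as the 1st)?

1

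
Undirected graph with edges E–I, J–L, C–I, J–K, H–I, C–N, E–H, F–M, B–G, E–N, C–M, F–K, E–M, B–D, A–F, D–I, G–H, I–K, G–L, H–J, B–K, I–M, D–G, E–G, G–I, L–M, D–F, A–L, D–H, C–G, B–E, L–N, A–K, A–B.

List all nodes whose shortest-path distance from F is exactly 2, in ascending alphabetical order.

Level 0: F
Level 1: A, D, K, M
Level 2: B, C, E, G, H, I, J, L
Level 3: N

B, C, E, G, H, I, J, L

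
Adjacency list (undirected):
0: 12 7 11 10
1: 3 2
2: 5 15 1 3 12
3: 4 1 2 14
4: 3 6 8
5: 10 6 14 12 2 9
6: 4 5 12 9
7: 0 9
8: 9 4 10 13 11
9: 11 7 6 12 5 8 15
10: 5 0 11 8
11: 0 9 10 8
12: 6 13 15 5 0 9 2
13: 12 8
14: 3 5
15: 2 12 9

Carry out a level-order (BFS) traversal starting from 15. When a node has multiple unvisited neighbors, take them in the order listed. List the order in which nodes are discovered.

15, 2, 12, 9, 5, 1, 3, 6, 13, 0, 11, 7, 8, 10, 14, 4

Visit 15; enqueue 2, 12, 9 → queue [2, 12, 9]
Visit 2; enqueue 5, 1, 3 → queue [12, 9, 5, 1, 3]
Visit 12; enqueue 6, 13, 0 → queue [9, 5, 1, 3, 6, 13, 0]
Visit 9; enqueue 11, 7, 8 → queue [5, 1, 3, 6, 13, 0, 11, 7, 8]
Visit 5; enqueue 10, 14 → queue [1, 3, 6, 13, 0, 11, 7, 8, 10, 14]
Visit 1 → queue [3, 6, 13, 0, 11, 7, 8, 10, 14]
Visit 3; enqueue 4 → queue [6, 13, 0, 11, 7, 8, 10, 14, 4]
Visit 6 → queue [13, 0, 11, 7, 8, 10, 14, 4]
Visit 13 → queue [0, 11, 7, 8, 10, 14, 4]
Visit 0 → queue [11, 7, 8, 10, 14, 4]
Visit 11 → queue [7, 8, 10, 14, 4]
Visit 7 → queue [8, 10, 14, 4]
Visit 8 → queue [10, 14, 4]
Visit 10 → queue [14, 4]
Visit 14 → queue [4]
Visit 4 → queue []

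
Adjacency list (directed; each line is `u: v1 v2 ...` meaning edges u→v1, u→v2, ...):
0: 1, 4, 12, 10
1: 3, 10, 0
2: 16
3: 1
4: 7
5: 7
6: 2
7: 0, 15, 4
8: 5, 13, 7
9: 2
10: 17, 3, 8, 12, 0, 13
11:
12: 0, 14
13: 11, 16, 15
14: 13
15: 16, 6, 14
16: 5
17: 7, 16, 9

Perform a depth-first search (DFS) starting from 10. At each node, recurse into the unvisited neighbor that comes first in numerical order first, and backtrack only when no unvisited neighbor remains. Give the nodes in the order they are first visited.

Visit 10
10 → 0
0 → 1
1 → 3
0 → 4
4 → 7
7 → 15
15 → 6
6 → 2
2 → 16
16 → 5
15 → 14
14 → 13
13 → 11
0 → 12
10 → 8
10 → 17
17 → 9

10, 0, 1, 3, 4, 7, 15, 6, 2, 16, 5, 14, 13, 11, 12, 8, 17, 9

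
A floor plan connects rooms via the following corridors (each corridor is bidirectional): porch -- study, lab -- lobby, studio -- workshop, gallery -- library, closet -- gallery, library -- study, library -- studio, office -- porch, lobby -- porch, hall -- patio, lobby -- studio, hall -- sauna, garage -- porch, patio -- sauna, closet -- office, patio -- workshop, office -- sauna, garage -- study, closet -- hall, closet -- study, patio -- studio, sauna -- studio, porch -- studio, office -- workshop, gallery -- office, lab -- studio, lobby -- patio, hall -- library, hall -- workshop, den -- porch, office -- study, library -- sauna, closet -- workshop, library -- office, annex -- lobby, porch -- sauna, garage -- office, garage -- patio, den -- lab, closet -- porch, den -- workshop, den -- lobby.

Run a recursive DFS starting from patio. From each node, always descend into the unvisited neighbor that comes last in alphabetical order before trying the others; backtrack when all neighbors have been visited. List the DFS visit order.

patio, workshop, studio, sauna, porch, study, office, library, hall, closet, gallery, garage, lobby, lab, den, annex

Visit patio
patio → workshop
workshop → studio
studio → sauna
sauna → porch
porch → study
study → office
office → library
library → hall
hall → closet
closet → gallery
office → garage
porch → lobby
lobby → lab
lab → den
lobby → annex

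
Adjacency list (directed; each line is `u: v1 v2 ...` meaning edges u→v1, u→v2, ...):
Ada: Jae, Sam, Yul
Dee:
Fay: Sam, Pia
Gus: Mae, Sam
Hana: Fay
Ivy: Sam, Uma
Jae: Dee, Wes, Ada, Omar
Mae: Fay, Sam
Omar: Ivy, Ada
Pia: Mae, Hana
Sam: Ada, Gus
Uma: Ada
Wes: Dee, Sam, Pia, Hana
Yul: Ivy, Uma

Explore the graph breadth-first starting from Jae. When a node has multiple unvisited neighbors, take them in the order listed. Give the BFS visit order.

Jae → Dee → Wes → Ada → Omar → Sam → Pia → Hana → Yul → Ivy → Gus → Mae → Fay → Uma

Visit Jae; enqueue Dee, Wes, Ada, Omar → queue [Dee, Wes, Ada, Omar]
Visit Dee → queue [Wes, Ada, Omar]
Visit Wes; enqueue Sam, Pia, Hana → queue [Ada, Omar, Sam, Pia, Hana]
Visit Ada; enqueue Yul → queue [Omar, Sam, Pia, Hana, Yul]
Visit Omar; enqueue Ivy → queue [Sam, Pia, Hana, Yul, Ivy]
Visit Sam; enqueue Gus → queue [Pia, Hana, Yul, Ivy, Gus]
Visit Pia; enqueue Mae → queue [Hana, Yul, Ivy, Gus, Mae]
Visit Hana; enqueue Fay → queue [Yul, Ivy, Gus, Mae, Fay]
Visit Yul; enqueue Uma → queue [Ivy, Gus, Mae, Fay, Uma]
Visit Ivy → queue [Gus, Mae, Fay, Uma]
Visit Gus → queue [Mae, Fay, Uma]
Visit Mae → queue [Fay, Uma]
Visit Fay → queue [Uma]
Visit Uma → queue []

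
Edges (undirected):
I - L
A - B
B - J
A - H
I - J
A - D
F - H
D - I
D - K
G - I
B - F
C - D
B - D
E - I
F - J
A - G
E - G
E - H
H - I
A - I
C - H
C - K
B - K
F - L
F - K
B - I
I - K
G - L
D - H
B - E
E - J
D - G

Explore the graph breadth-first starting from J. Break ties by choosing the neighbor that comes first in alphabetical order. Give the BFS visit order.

Visit J; enqueue B, E, F, I → queue [B, E, F, I]
Visit B; enqueue A, D, K → queue [E, F, I, A, D, K]
Visit E; enqueue G, H → queue [F, I, A, D, K, G, H]
Visit F; enqueue L → queue [I, A, D, K, G, H, L]
Visit I → queue [A, D, K, G, H, L]
Visit A → queue [D, K, G, H, L]
Visit D; enqueue C → queue [K, G, H, L, C]
Visit K → queue [G, H, L, C]
Visit G → queue [H, L, C]
Visit H → queue [L, C]
Visit L → queue [C]
Visit C → queue []

J, B, E, F, I, A, D, K, G, H, L, C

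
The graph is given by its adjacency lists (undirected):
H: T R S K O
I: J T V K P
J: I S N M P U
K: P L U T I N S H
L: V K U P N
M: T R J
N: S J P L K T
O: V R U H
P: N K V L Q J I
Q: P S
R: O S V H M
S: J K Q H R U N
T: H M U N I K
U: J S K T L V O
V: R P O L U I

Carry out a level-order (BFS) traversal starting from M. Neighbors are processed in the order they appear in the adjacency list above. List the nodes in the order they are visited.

M T R J H U N I K O S V P L Q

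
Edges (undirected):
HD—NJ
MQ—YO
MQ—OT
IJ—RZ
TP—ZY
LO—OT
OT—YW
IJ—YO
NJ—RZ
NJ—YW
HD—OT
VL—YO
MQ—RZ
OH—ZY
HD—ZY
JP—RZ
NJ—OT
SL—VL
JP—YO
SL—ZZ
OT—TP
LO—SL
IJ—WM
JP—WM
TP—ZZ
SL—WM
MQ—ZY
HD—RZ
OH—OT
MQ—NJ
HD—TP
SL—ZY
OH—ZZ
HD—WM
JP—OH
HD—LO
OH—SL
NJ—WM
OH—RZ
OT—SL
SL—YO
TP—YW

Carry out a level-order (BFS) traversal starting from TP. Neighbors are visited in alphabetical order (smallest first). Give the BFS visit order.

Visit TP; enqueue HD, OT, YW, ZY, ZZ → queue [HD, OT, YW, ZY, ZZ]
Visit HD; enqueue LO, NJ, RZ, WM → queue [OT, YW, ZY, ZZ, LO, NJ, RZ, WM]
Visit OT; enqueue MQ, OH, SL → queue [YW, ZY, ZZ, LO, NJ, RZ, WM, MQ, OH, SL]
Visit YW → queue [ZY, ZZ, LO, NJ, RZ, WM, MQ, OH, SL]
Visit ZY → queue [ZZ, LO, NJ, RZ, WM, MQ, OH, SL]
Visit ZZ → queue [LO, NJ, RZ, WM, MQ, OH, SL]
Visit LO → queue [NJ, RZ, WM, MQ, OH, SL]
Visit NJ → queue [RZ, WM, MQ, OH, SL]
Visit RZ; enqueue IJ, JP → queue [WM, MQ, OH, SL, IJ, JP]
Visit WM → queue [MQ, OH, SL, IJ, JP]
Visit MQ; enqueue YO → queue [OH, SL, IJ, JP, YO]
Visit OH → queue [SL, IJ, JP, YO]
Visit SL; enqueue VL → queue [IJ, JP, YO, VL]
Visit IJ → queue [JP, YO, VL]
Visit JP → queue [YO, VL]
Visit YO → queue [VL]
Visit VL → queue []

TP, HD, OT, YW, ZY, ZZ, LO, NJ, RZ, WM, MQ, OH, SL, IJ, JP, YO, VL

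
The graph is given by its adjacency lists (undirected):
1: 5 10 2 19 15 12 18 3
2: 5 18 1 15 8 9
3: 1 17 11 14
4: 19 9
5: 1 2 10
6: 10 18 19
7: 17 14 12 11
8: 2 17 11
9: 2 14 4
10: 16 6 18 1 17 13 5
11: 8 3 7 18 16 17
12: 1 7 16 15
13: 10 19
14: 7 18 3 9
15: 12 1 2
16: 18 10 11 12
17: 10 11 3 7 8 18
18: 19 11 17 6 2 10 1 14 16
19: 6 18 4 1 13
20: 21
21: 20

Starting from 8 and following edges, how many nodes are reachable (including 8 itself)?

BFS from 8 visits: 8, 2, 11, 17, 1, 5, 9, 15, 18, 3, 7, 16, 10, 12, 19, 4, 14, 6, 13
Reachable nodes: 19 of 21 total.

19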